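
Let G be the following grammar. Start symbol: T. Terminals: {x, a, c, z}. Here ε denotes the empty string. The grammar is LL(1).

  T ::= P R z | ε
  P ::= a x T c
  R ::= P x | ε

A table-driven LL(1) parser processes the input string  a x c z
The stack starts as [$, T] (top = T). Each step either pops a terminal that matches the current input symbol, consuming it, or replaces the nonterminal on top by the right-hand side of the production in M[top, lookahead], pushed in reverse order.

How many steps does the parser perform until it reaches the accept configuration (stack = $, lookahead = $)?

8

step 1: stack=$ T  input=a x c z $  — expand T ::= P R z
step 2: stack=$ z R P  input=a x c z $  — expand P ::= a x T c
step 3: stack=$ z R c T x a  input=a x c z $  — match a
step 4: stack=$ z R c T x  input=x c z $  — match x
step 5: stack=$ z R c T  input=c z $  — expand T ::= ε
step 6: stack=$ z R c  input=c z $  — match c
step 7: stack=$ z R  input=z $  — expand R ::= ε
step 8: stack=$ z  input=z $  — match z
Accept reached after 8 steps.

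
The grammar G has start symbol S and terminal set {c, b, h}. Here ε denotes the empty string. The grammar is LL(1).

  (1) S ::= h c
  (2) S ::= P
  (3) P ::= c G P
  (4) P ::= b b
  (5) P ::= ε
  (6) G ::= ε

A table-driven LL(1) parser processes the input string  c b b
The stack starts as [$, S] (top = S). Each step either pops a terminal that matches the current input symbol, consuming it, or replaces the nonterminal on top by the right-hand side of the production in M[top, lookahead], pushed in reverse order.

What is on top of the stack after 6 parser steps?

step 1: stack=$ S  input=c b b $  — expand S ::= P
step 2: stack=$ P  input=c b b $  — expand P ::= c G P
step 3: stack=$ P G c  input=c b b $  — match c
step 4: stack=$ P G  input=b b $  — expand G ::= ε
step 5: stack=$ P  input=b b $  — expand P ::= b b
step 6: stack=$ b b  input=b b $  — match b
Stack after step 6: $ b (top = b).

b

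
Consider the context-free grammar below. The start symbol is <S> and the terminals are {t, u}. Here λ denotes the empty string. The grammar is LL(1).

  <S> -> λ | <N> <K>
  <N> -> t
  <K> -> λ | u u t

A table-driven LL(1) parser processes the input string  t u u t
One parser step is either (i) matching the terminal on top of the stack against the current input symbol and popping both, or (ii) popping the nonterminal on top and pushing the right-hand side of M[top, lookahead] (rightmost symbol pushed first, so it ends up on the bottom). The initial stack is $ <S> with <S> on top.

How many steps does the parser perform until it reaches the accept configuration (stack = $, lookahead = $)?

7

     Stack      Input      Action
  1  $ <S>      t u u t $  expand <S> -> <N> <K>
  2  $ <K> <N>  t u u t $  expand <N> -> t
  3  $ <K> t    t u u t $  match t
  4  $ <K>      u u t $    expand <K> -> u u t
  5  $ t u u    u u t $    match u
  6  $ t u      u t $      match u
  7  $ t        t $        match t
Accept reached after 7 steps.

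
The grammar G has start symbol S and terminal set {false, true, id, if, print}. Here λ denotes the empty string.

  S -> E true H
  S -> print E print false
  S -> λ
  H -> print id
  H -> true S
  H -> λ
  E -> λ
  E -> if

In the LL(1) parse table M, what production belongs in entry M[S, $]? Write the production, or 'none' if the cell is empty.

FIRST(H): from H->print id we get {print}; from H->true S we get {true}; from H->λ we get {λ}. So FIRST(H) = {λ, print, true}.
FIRST(E): from E->λ we get {λ}; from E->if we get {if}. So FIRST(E) = {λ, if}.
FIRST(S): from S->E true H we get {if, true}; from S->print E print false we get {print}; from S->λ we get {λ}. So FIRST(S) = {λ, if, print, true}.
FOLLOW(S) includes $ since S is the start symbol.
FOLLOW(S): in H->true S, the suffix after S is empty, so FOLLOW(S) ⊇ FOLLOW(H) = {$}. Thus FOLLOW(S) = {$}.
FOLLOW(H): in S->E true H, the suffix after H is empty, so FOLLOW(H) ⊇ FOLLOW(S) = {$}. Thus FOLLOW(H) = {$}.
For S -> E true H: FIRST(E true H) = {if, true}, so it goes in M[S, t] for t ∈ {if, true}.
For S -> print E print false: FIRST(print E print false) = {print}, so it goes in M[S, t] for t ∈ {print}.
For S -> λ: FIRST(λ) = {λ}, so it goes in M[S, t] for t ∈ {}; since λ ∈ FIRST, also for every t ∈ FOLLOW(S) = {$}.

S -> λ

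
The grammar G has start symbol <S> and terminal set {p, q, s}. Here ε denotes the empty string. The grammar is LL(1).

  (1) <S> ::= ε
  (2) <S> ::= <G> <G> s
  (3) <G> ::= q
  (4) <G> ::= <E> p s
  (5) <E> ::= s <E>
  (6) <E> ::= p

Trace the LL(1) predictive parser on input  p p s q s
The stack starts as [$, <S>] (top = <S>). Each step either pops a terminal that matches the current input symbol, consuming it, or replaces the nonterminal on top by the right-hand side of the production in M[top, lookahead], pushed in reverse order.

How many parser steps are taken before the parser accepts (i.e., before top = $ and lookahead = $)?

9

step 1: stack=$ <S>  input=p p s q s $  — expand <S> ::= <G> <G> s
step 2: stack=$ s <G> <G>  input=p p s q s $  — expand <G> ::= <E> p s
step 3: stack=$ s <G> s p <E>  input=p p s q s $  — expand <E> ::= p
step 4: stack=$ s <G> s p p  input=p p s q s $  — match p
step 5: stack=$ s <G> s p  input=p s q s $  — match p
step 6: stack=$ s <G> s  input=s q s $  — match s
step 7: stack=$ s <G>  input=q s $  — expand <G> ::= q
step 8: stack=$ s q  input=q s $  — match q
step 9: stack=$ s  input=s $  — match s
Accept reached after 9 steps.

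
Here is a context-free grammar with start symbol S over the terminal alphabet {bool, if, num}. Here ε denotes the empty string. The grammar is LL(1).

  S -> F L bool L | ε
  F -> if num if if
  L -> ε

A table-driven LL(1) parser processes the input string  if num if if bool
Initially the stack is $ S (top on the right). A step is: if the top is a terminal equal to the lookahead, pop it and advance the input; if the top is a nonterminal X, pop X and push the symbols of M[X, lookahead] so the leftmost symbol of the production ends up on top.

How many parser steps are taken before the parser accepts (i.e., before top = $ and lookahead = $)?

9

     Stack                    Input                Action
  1  $ S                      if num if if bool $  expand S -> F L bool L
  2  $ L bool L F             if num if if bool $  expand F -> if num if if
  3  $ L bool L if if num if  if num if if bool $  match if
  4  $ L bool L if if num     num if if bool $     match num
  5  $ L bool L if if         if if bool $         match if
  6  $ L bool L if            if bool $            match if
  7  $ L bool L               bool $               expand L -> ε
  8  $ L bool                 bool $               match bool
  9  $ L                      $                    expand L -> ε
Accept reached after 9 steps.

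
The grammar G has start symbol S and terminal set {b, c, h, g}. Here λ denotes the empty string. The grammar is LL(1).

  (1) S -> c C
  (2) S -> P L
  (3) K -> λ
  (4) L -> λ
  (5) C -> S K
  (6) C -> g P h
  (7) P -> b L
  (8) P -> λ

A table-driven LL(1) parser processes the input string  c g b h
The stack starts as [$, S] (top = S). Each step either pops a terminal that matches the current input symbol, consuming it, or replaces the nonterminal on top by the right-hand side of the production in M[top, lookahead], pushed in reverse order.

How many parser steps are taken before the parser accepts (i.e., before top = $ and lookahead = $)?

8

     Stack    Input      Action
  1  $ S      c g b h $  expand S -> c C
  2  $ C c    c g b h $  match c
  3  $ C      g b h $    expand C -> g P h
  4  $ h P g  g b h $    match g
  5  $ h P    b h $      expand P -> b L
  6  $ h L b  b h $      match b
  7  $ h L    h $        expand L -> λ
  8  $ h      h $        match h
Accept reached after 8 steps.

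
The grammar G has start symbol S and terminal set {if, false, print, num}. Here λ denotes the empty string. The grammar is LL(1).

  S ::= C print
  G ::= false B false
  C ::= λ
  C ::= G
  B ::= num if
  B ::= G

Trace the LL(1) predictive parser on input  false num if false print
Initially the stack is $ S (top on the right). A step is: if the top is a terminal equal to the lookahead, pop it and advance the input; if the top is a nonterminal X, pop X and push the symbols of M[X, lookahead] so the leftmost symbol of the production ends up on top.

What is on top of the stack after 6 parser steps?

     Stack                  Input                       Action
  1  $ S                    false num if false print $  expand S ::= C print
  2  $ print C              false num if false print $  expand C ::= G
  3  $ print G              false num if false print $  expand G ::= false B false
  4  $ print false B false  false num if false print $  match false
  5  $ print false B        num if false print $        expand B ::= num if
  6  $ print false if num   num if false print $        match num
Stack after step 6: $ print false if (top = if).

if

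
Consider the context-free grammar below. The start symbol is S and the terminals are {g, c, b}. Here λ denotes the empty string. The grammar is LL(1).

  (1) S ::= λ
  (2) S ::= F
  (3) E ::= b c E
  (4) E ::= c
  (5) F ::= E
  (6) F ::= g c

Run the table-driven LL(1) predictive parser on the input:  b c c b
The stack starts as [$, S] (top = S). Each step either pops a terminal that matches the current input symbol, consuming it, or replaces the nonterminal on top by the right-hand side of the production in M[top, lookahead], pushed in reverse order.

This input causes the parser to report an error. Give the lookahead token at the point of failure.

b

     Stack    Input      Action
  1  $ S      b c c b $  expand S ::= F
  2  $ F      b c c b $  expand F ::= E
  3  $ E      b c c b $  expand E ::= b c E
  4  $ E c b  b c c b $  match b
  5  $ E c    c c b $    match c
  6  $ E      c b $      expand E ::= c
  7  $ c      c b $      match c
  8  $        b $        error: stack empty but input remains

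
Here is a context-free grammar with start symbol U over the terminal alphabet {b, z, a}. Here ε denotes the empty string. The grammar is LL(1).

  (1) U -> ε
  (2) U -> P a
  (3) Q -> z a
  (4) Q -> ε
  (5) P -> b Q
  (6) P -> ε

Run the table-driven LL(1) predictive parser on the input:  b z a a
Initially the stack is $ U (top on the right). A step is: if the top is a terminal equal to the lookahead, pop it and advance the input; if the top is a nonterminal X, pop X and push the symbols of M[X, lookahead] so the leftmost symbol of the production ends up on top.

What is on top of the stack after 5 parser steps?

     Stack    Input      Action
  1  $ U      b z a a $  expand U -> P a
  2  $ a P    b z a a $  expand P -> b Q
  3  $ a Q b  b z a a $  match b
  4  $ a Q    z a a $    expand Q -> z a
  5  $ a a z  z a a $    match z
Stack after step 5: $ a a (top = a).

a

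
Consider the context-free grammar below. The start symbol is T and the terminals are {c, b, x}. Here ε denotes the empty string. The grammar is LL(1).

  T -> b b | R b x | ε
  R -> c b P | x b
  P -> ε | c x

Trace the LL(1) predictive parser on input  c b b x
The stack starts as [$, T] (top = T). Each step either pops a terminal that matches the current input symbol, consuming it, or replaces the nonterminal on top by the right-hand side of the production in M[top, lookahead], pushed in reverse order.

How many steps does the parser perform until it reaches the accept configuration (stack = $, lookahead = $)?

7

     Stack        Input      Action
  1  $ T          c b b x $  expand T -> R b x
  2  $ x b R      c b b x $  expand R -> c b P
  3  $ x b P b c  c b b x $  match c
  4  $ x b P b    b b x $    match b
  5  $ x b P      b x $      expand P -> ε
  6  $ x b        b x $      match b
  7  $ x          x $        match x
Accept reached after 7 steps.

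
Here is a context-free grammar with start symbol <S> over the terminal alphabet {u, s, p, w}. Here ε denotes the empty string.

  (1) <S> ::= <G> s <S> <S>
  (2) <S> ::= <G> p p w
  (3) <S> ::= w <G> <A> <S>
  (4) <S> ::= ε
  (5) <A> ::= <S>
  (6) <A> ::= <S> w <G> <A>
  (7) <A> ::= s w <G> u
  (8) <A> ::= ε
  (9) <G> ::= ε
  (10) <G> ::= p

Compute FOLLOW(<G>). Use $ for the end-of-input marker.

FIRST(<G>) = {ε, p}
FIRST(<S>) = {ε, p, s, w}  (via <G> s <S> <S>, <G> p p w)
FIRST(<A>) = {ε, p, s, w}  (via <S>, <S> w <G> <A>)
FOLLOW(<S>) includes $ since <S> is the start symbol.
FOLLOW(<S>): in <S>::=<G> s <S> <S> (occurrence 1), <S> is followed by <S> with FIRST {ε, p, s, w}; in <S>::=<G> s <S> <S> (occurrence 1), the suffix after <S> is nullable (adds nothing new); in <S>::=<G> s <S> <S> (occurrence 2), the suffix after <S> is empty (adds nothing new); in <S>::=w <G> <A> <S>, the suffix after <S> is empty (adds nothing new); in <A>::=<S>, the suffix after <S> is empty, so FOLLOW(<S>) ⊇ FOLLOW(<A>) = {$, p, s, w}; in <A>::=<S> w <G> <A>, <S> is followed by w <G> <A> with FIRST {w}. Thus FOLLOW(<S>) = {$, p, s, w}.
FOLLOW(<A>): in <S>::=w <G> <A> <S>, <A> is followed by <S> with FIRST {ε, p, s, w}; in <S>::=w <G> <A> <S>, the suffix after <A> is nullable, so FOLLOW(<A>) ⊇ FOLLOW(<S>) = {$, p, s, w}; in <A>::=<S> w <G> <A>, the suffix after <A> is empty (adds nothing new). Thus FOLLOW(<A>) = {$, p, s, w}.
FOLLOW(<G>): in <S>::=<G> s <S> <S>, <G> is followed by s <S> <S> with FIRST {s}; in <S>::=<G> p p w, <G> is followed by p p w with FIRST {p}; in <S>::=w <G> <A> <S>, <G> is followed by <A> <S> with FIRST {ε, p, s, w}; in <S>::=w <G> <A> <S>, the suffix after <G> is nullable, so FOLLOW(<G>) ⊇ FOLLOW(<S>) = {$, p, s, w}; in <A>::=<S> w <G> <A>, <G> is followed by <A> with FIRST {ε, p, s, w}; in <A>::=<S> w <G> <A>, the suffix after <G> is nullable, so FOLLOW(<G>) ⊇ FOLLOW(<A>) = {$, p, s, w}; in <A>::=s w <G> u, <G> is followed by u with FIRST {u}. Thus FOLLOW(<G>) = {$, p, s, u, w}.

{$, p, s, u, w}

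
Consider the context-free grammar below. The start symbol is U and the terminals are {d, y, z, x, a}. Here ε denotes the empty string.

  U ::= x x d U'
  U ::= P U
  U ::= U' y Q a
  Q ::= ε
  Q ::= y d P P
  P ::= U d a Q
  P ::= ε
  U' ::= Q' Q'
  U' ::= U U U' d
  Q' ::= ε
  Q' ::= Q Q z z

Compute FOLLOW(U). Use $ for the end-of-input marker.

{$, d, x, y, z}

FIRST(Q) = {ε, y}
FIRST(Q') = {ε, y, z}  (via Q Q z z)
FIRST(U) = {x, y, z}  (via P U, U' y Q a)
FIRST(P) = {ε, x, y, z}  (via U d a Q)
FIRST(U') = {ε, x, y, z}  (via Q' Q', U U U' d)
FOLLOW(U) includes $ since U is the start symbol.
FOLLOW(U): in U::=P U, the suffix after U is empty (adds nothing new); in P::=U d a Q, U is followed by d a Q with FIRST {d}; in U'::=U U U' d (occurrence 1), U is followed by U U' d with FIRST {x, y, z}; in U'::=U U U' d (occurrence 2), U is followed by U' d with FIRST {d, x, y, z}. Thus FOLLOW(U) = {$, d, x, y, z}.
FOLLOW(U'): in U::=x x d U', the suffix after U' is empty, so FOLLOW(U') ⊇ FOLLOW(U) = {$, d, x, y, z}; in U::=U' y Q a, U' is followed by y Q a with FIRST {y}; in U'::=U U U' d, U' is followed by d with FIRST {d}. Thus FOLLOW(U') = {$, d, x, y, z}.
FOLLOW(Q'): in U'::=Q' Q' (occurrence 1), Q' is followed by Q' with FIRST {ε, y, z}; in U'::=Q' Q' (occurrence 1), the suffix after Q' is nullable, so FOLLOW(Q') ⊇ FOLLOW(U') = {$, d, x, y, z}; in U'::=Q' Q' (occurrence 2), the suffix after Q' is empty, so FOLLOW(Q') ⊇ FOLLOW(U') = {$, d, x, y, z}. Thus FOLLOW(Q') = {$, d, x, y, z}.
FOLLOW(Q): in U::=U' y Q a, Q is followed by a with FIRST {a}; in P::=U d a Q, the suffix after Q is empty, so FOLLOW(Q) ⊇ FOLLOW(P) = {a, x, y, z}; in Q'::=Q Q z z (occurrence 1), Q is followed by Q z z with FIRST {y, z}; in Q'::=Q Q z z (occurrence 2), Q is followed by z z with FIRST {z}. Thus FOLLOW(Q) = {a, x, y, z}.
FOLLOW(P): in U::=P U, P is followed by U with FIRST {x, y, z}; in Q::=y d P P (occurrence 1), P is followed by P with FIRST {ε, x, y, z}; in Q::=y d P P (occurrence 1), the suffix after P is nullable, so FOLLOW(P) ⊇ FOLLOW(Q) = {a, x, y, z}; in Q::=y d P P (occurrence 2), the suffix after P is empty, so FOLLOW(P) ⊇ FOLLOW(Q) = {a, x, y, z}. Thus FOLLOW(P) = {a, x, y, z}.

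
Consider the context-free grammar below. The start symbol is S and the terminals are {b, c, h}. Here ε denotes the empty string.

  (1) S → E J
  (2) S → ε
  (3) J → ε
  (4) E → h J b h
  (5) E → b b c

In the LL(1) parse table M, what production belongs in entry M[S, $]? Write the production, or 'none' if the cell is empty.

S → ε

FIRST(J) = {ε}
FIRST(E) = {b, h}
FIRST(S) = {ε, b, h}  (via E J)
FOLLOW(S) includes $ since S is the start symbol.
FOLLOW(S): S appears on no right-hand side. Thus FOLLOW(S) = {$}.
For S → E J: FIRST(E J) = {b, h}, so it goes in M[S, t] for t ∈ {b, h}.
For S → ε: FIRST(ε) = {ε}, so it goes in M[S, t] for t ∈ {}; since ε ∈ FIRST, also for every t ∈ FOLLOW(S) = {$}.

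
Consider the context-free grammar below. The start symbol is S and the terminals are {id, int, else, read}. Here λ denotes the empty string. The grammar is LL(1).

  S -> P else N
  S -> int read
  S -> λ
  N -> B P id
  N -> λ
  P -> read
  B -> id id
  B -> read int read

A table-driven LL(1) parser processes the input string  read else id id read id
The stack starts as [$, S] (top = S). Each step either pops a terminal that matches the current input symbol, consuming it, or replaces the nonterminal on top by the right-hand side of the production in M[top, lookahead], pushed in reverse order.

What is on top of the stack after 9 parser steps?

     Stack          Input                      Action
  1  $ S            read else id id read id $  expand S -> P else N
  2  $ N else P     read else id id read id $  expand P -> read
  3  $ N else read  read else id id read id $  match read
  4  $ N else       else id id read id $       match else
  5  $ N            id id read id $            expand N -> B P id
  6  $ id P B       id id read id $            expand B -> id id
  7  $ id P id id   id id read id $            match id
  8  $ id P id      id read id $               match id
  9  $ id P         read id $                  expand P -> read
Stack after step 9: $ id read (top = read).

read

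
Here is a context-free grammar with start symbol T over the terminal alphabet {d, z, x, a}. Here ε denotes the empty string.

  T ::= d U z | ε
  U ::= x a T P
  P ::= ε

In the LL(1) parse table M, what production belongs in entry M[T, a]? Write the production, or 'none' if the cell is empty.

none

FIRST(T) = {ε, d}
FIRST(U) = {x}
FIRST(P) = {ε}
FOLLOW(T) includes $ since T is the start symbol.
FOLLOW(U): in T::=d U z, U is followed by z with FIRST {z}. Thus FOLLOW(U) = {z}.
FOLLOW(T): in U::=x a T P, T is followed by P with FIRST {ε}; in U::=x a T P, the suffix after T is nullable, so FOLLOW(T) ⊇ FOLLOW(U) = {z}. Thus FOLLOW(T) = {$, z}.
For T ::= d U z: FIRST(d U z) = {d}, so it goes in M[T, t] for t ∈ {d}.
For T ::= ε: FIRST(ε) = {ε}, so it goes in M[T, t] for t ∈ {}; since ε ∈ FIRST, also for every t ∈ FOLLOW(T) = {$, z}.
None of these place a production in M[T, a].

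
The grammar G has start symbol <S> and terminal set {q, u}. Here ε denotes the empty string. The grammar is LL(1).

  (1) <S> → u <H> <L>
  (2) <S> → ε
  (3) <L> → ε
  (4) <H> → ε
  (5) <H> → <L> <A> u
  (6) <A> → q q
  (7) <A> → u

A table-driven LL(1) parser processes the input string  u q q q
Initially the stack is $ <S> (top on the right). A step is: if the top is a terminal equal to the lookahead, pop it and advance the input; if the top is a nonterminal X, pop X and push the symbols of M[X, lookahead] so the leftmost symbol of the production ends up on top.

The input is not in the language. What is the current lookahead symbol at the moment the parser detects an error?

step 1: stack=$ <S>  input=u q q q $  — expand <S> → u <H> <L>
step 2: stack=$ <L> <H> u  input=u q q q $  — match u
step 3: stack=$ <L> <H>  input=q q q $  — expand <H> → <L> <A> u
step 4: stack=$ <L> u <A> <L>  input=q q q $  — expand <L> → ε
step 5: stack=$ <L> u <A>  input=q q q $  — expand <A> → q q
step 6: stack=$ <L> u q q  input=q q q $  — match q
step 7: stack=$ <L> u q  input=q q $  — match q
step 8: stack=$ <L> u  input=q $  — error: top is terminal u but lookahead is q

q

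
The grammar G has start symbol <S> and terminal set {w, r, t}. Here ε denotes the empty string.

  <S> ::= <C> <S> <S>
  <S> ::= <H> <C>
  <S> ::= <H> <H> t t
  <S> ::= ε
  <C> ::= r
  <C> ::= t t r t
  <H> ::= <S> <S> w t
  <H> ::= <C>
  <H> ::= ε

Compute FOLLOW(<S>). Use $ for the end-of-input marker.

FIRST(<C>): from <C>::=r we get {r}; from <C>::=t t r t we get {t}. So FIRST(<C>) = {r, t}.
FIRST(<S>): from <S>::=<C> <S> <S> we get {r, t}; from <S>::=<H> <C> we get {r, t, w}; from <S>::=<H> <H> t t we get {r, t, w}; from <S>::=ε we get {ε}. So FIRST(<S>) = {ε, r, t, w}.
FIRST(<H>): from <H>::=<S> <S> w t we get {r, t, w}; from <H>::=<C> we get {r, t}; from <H>::=ε we get {ε}. So FIRST(<H>) = {ε, r, t, w}.
FOLLOW(<S>) includes $ since <S> is the start symbol.
FOLLOW(<S>): in <S>::=<C> <S> <S> (occurrence 1), <S> is followed by <S> with FIRST {ε, r, t, w}; in <S>::=<C> <S> <S> (occurrence 1), the suffix after <S> is nullable (adds nothing new); in <S>::=<C> <S> <S> (occurrence 2), the suffix after <S> is empty (adds nothing new); in <H>::=<S> <S> w t (occurrence 1), <S> is followed by <S> w t with FIRST {r, t, w}; in <H>::=<S> <S> w t (occurrence 2), <S> is followed by w t with FIRST {w}. Thus FOLLOW(<S>) = {$, r, t, w}.
FOLLOW(<H>): in <S>::=<H> <C>, <H> is followed by <C> with FIRST {r, t}; in <S>::=<H> <H> t t (occurrence 1), <H> is followed by <H> t t with FIRST {r, t, w}; in <S>::=<H> <H> t t (occurrence 2), <H> is followed by t t with FIRST {t}. Thus FOLLOW(<H>) = {r, t, w}.
FOLLOW(<C>): in <S>::=<C> <S> <S>, <C> is followed by <S> <S> with FIRST {ε, r, t, w}; in <S>::=<C> <S> <S>, the suffix after <C> is nullable, so FOLLOW(<C>) ⊇ FOLLOW(<S>) = {$, r, t, w}; in <S>::=<H> <C>, the suffix after <C> is empty, so FOLLOW(<C>) ⊇ FOLLOW(<S>) = {$, r, t, w}; in <H>::=<C>, the suffix after <C> is empty, so FOLLOW(<C>) ⊇ FOLLOW(<H>) = {r, t, w}. Thus FOLLOW(<C>) = {$, r, t, w}.

{$, r, t, w}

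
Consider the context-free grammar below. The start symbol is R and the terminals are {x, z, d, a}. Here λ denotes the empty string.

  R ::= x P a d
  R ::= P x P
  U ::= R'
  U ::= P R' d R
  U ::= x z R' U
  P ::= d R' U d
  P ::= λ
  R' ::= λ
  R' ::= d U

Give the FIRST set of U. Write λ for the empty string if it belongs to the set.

{λ, d, x}

FIRST(P) = {λ, d}
FIRST(R') = {λ, d}
FIRST(R) = {d, x}  (via P x P)
FIRST(U) = {λ, d, x}  (via R', P R' d R)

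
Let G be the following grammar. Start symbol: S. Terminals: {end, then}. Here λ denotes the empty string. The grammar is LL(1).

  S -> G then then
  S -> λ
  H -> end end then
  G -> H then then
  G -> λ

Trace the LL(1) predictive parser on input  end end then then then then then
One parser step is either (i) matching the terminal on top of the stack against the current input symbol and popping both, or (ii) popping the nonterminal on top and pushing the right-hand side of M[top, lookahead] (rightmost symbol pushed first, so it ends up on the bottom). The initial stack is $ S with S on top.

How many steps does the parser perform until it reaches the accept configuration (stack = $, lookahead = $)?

step 1: stack=$ S  input=end end then then then then then $  — expand S -> G then then
step 2: stack=$ then then G  input=end end then then then then then $  — expand G -> H then then
step 3: stack=$ then then then then H  input=end end then then then then then $  — expand H -> end end then
step 4: stack=$ then then then then then end end  input=end end then then then then then $  — match end
step 5: stack=$ then then then then then end  input=end then then then then then $  — match end
step 6: stack=$ then then then then then  input=then then then then then $  — match then
step 7: stack=$ then then then then  input=then then then then $  — match then
step 8: stack=$ then then then  input=then then then $  — match then
step 9: stack=$ then then  input=then then $  — match then
step 10: stack=$ then  input=then $  — match then
Accept reached after 10 steps.

10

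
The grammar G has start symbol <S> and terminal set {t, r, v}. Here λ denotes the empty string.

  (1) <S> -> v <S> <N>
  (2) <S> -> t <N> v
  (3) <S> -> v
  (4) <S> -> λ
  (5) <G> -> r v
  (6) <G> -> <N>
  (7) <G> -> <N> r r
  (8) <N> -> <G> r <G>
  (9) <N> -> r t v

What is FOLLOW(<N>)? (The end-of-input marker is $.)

FIRST(<S>): from <S>->v <S> <N> we get {v}; from <S>->t <N> v we get {t}; from <S>->v we get {v}; from <S>->λ we get {λ}. So FIRST(<S>) = {λ, t, v}.
FIRST(<G>): from <G>->r v we get {r}; from <G>-><N> we get {r}; from <G>-><N> r r we get {r}. So FIRST(<G>) = {r}.
FIRST(<N>): from <N>-><G> r <G> we get {r}; from <N>->r t v we get {r}. So FIRST(<N>) = {r}.
FOLLOW(<S>) includes $ since <S> is the start symbol.
FOLLOW(<S>): in <S>->v <S> <N>, <S> is followed by <N> with FIRST {r}. Thus FOLLOW(<S>) = {$, r}.
FOLLOW(<G>): in <N>-><G> r <G> (occurrence 1), <G> is followed by r <G> with FIRST {r}; in <N>-><G> r <G> (occurrence 2), the suffix after <G> is empty, so FOLLOW(<G>) ⊇ FOLLOW(<N>) = {$, r, v}. Thus FOLLOW(<G>) = {$, r, v}.
FOLLOW(<N>): in <S>->v <S> <N>, the suffix after <N> is empty, so FOLLOW(<N>) ⊇ FOLLOW(<S>) = {$, r}; in <S>->t <N> v, <N> is followed by v with FIRST {v}; in <G>-><N>, the suffix after <N> is empty, so FOLLOW(<N>) ⊇ FOLLOW(<G>) = {$, r, v}; in <G>-><N> r r, <N> is followed by r r with FIRST {r}. Thus FOLLOW(<N>) = {$, r, v}.

{$, r, v}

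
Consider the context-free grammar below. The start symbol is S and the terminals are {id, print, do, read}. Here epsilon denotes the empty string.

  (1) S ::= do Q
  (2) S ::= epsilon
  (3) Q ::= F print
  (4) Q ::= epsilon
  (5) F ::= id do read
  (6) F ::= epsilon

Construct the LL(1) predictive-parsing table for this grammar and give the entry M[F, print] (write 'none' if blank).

FIRST(S) = {epsilon, do}
FIRST(F) = {epsilon, id}
FIRST(Q) = {epsilon, id, print}  (via F print)
FOLLOW(S) includes $ since S is the start symbol.
FOLLOW(F): in Q::=F print, F is followed by print with FIRST {print}. Thus FOLLOW(F) = {print}.
For F ::= id do read: FIRST(id do read) = {id}, so it goes in M[F, t] for t ∈ {id}.
For F ::= epsilon: FIRST(epsilon) = {epsilon}, so it goes in M[F, t] for t ∈ {}; since epsilon ∈ FIRST, also for every t ∈ FOLLOW(F) = {print}.

F ::= epsilon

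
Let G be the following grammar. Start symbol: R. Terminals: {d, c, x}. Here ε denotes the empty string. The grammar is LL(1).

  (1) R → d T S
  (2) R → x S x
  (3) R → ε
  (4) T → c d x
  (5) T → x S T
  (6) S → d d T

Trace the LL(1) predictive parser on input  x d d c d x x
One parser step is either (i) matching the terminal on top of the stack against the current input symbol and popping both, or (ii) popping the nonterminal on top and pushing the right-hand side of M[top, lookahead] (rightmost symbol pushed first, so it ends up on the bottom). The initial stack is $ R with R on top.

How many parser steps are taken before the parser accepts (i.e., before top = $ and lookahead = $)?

10

step 1: stack=$ R  input=x d d c d x x $  — expand R → x S x
step 2: stack=$ x S x  input=x d d c d x x $  — match x
step 3: stack=$ x S  input=d d c d x x $  — expand S → d d T
step 4: stack=$ x T d d  input=d d c d x x $  — match d
step 5: stack=$ x T d  input=d c d x x $  — match d
step 6: stack=$ x T  input=c d x x $  — expand T → c d x
step 7: stack=$ x x d c  input=c d x x $  — match c
step 8: stack=$ x x d  input=d x x $  — match d
step 9: stack=$ x x  input=x x $  — match x
step 10: stack=$ x  input=x $  — match x
Accept reached after 10 steps.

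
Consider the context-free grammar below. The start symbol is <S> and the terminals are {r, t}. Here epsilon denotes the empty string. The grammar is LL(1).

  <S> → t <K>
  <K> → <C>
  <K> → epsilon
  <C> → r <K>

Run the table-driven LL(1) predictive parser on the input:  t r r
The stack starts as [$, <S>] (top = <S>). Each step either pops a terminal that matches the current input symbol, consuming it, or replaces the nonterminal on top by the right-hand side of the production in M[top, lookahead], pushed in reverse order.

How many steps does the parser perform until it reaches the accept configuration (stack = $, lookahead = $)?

9

step 1: stack=$ <S>  input=t r r $  — expand <S> → t <K>
step 2: stack=$ <K> t  input=t r r $  — match t
step 3: stack=$ <K>  input=r r $  — expand <K> → <C>
step 4: stack=$ <C>  input=r r $  — expand <C> → r <K>
step 5: stack=$ <K> r  input=r r $  — match r
step 6: stack=$ <K>  input=r $  — expand <K> → <C>
step 7: stack=$ <C>  input=r $  — expand <C> → r <K>
step 8: stack=$ <K> r  input=r $  — match r
step 9: stack=$ <K>  input=$  — expand <K> → epsilon
Accept reached after 9 steps.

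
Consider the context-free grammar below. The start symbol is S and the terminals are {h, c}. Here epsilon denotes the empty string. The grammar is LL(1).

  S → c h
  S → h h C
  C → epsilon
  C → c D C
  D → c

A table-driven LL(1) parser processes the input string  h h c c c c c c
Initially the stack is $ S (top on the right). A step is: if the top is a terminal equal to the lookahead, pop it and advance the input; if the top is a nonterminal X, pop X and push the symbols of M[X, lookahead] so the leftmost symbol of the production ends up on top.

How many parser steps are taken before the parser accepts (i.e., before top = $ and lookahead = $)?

step 1: stack=$ S  input=h h c c c c c c $  — expand S → h h C
step 2: stack=$ C h h  input=h h c c c c c c $  — match h
step 3: stack=$ C h  input=h c c c c c c $  — match h
step 4: stack=$ C  input=c c c c c c $  — expand C → c D C
step 5: stack=$ C D c  input=c c c c c c $  — match c
step 6: stack=$ C D  input=c c c c c $  — expand D → c
step 7: stack=$ C c  input=c c c c c $  — match c
step 8: stack=$ C  input=c c c c $  — expand C → c D C
step 9: stack=$ C D c  input=c c c c $  — match c
step 10: stack=$ C D  input=c c c $  — expand D → c
step 11: stack=$ C c  input=c c c $  — match c
step 12: stack=$ C  input=c c $  — expand C → c D C
step 13: stack=$ C D c  input=c c $  — match c
step 14: stack=$ C D  input=c $  — expand D → c
step 15: stack=$ C c  input=c $  — match c
step 16: stack=$ C  input=$  — expand C → epsilon
Accept reached after 16 steps.

16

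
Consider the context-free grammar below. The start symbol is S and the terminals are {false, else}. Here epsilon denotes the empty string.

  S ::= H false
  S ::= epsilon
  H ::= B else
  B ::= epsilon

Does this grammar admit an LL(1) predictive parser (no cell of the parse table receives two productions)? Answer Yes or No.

FIRST(S) = {epsilon, else}
FIRST(H) = {else}
FIRST(B) = {epsilon}
FOLLOW(S) = {$}
FOLLOW(H) = {false}
FOLLOW(B) = {else}
Each cell of M receives at most one production.

Yes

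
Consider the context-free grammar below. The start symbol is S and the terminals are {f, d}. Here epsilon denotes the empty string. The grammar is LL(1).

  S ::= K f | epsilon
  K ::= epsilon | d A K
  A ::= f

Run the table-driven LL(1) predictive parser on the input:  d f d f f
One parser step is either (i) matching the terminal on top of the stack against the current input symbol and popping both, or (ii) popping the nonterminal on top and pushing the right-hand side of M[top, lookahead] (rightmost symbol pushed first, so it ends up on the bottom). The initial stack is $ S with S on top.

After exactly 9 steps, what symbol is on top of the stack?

K

     Stack      Input        Action
  1  $ S        d f d f f $  expand S ::= K f
  2  $ f K      d f d f f $  expand K ::= d A K
  3  $ f K A d  d f d f f $  match d
  4  $ f K A    f d f f $    expand A ::= f
  5  $ f K f    f d f f $    match f
  6  $ f K      d f f $      expand K ::= d A K
  7  $ f K A d  d f f $      match d
  8  $ f K A    f f $        expand A ::= f
  9  $ f K f    f f $        match f
Stack after step 9: $ f K (top = K).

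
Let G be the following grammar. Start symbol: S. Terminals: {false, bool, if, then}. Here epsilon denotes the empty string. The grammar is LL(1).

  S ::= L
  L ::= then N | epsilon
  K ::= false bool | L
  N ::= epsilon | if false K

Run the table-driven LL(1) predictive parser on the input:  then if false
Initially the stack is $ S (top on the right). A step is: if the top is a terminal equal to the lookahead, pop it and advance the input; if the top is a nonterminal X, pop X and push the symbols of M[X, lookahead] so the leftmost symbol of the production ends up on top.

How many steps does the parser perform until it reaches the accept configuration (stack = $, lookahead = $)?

8

step 1: stack=$ S  input=then if false $  — expand S ::= L
step 2: stack=$ L  input=then if false $  — expand L ::= then N
step 3: stack=$ N then  input=then if false $  — match then
step 4: stack=$ N  input=if false $  — expand N ::= if false K
step 5: stack=$ K false if  input=if false $  — match if
step 6: stack=$ K false  input=false $  — match false
step 7: stack=$ K  input=$  — expand K ::= L
step 8: stack=$ L  input=$  — expand L ::= epsilon
Accept reached after 8 steps.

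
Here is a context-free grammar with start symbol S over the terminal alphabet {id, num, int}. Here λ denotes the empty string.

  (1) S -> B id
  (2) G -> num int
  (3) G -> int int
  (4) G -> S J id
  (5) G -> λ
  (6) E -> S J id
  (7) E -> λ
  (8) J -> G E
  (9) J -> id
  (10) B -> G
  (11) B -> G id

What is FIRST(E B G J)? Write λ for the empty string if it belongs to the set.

FIRST(S) = {id, int, num}  (via B id)
FIRST(G) = {λ, id, int, num}  (via S J id)
FIRST(E) = {λ, id, int, num}  (via S J id)
FIRST(J) = {λ, id, int, num}  (via G E)
FIRST(B) = {λ, id, int, num}  (via G, G id)
FIRST(E B G J): take FIRST of each symbol in turn, carrying on past any symbol whose FIRST contains λ; result {λ, id, int, num}.

{λ, id, int, num}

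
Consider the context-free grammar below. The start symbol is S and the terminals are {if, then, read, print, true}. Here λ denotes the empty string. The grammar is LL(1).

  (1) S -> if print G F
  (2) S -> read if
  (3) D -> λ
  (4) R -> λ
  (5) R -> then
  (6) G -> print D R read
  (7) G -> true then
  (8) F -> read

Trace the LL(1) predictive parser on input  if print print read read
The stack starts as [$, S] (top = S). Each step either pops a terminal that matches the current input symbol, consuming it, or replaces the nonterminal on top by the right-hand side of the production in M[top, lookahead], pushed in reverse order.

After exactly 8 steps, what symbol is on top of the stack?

F

step 1: stack=$ S  input=if print print read read $  — expand S -> if print G F
step 2: stack=$ F G print if  input=if print print read read $  — match if
step 3: stack=$ F G print  input=print print read read $  — match print
step 4: stack=$ F G  input=print read read $  — expand G -> print D R read
step 5: stack=$ F read R D print  input=print read read $  — match print
step 6: stack=$ F read R D  input=read read $  — expand D -> λ
step 7: stack=$ F read R  input=read read $  — expand R -> λ
step 8: stack=$ F read  input=read read $  — match read
Stack after step 8: $ F (top = F).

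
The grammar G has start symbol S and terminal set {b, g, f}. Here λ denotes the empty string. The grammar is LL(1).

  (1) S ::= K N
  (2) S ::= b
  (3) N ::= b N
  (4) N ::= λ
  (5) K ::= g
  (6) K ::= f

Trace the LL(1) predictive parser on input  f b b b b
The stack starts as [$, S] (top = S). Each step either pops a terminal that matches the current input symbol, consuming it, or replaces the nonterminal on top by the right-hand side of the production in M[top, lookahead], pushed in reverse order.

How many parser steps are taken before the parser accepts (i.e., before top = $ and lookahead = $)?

      Stack  Input        Action
   1  $ S    f b b b b $  expand S ::= K N
   2  $ N K  f b b b b $  expand K ::= f
   3  $ N f  f b b b b $  match f
   4  $ N    b b b b $    expand N ::= b N
   5  $ N b  b b b b $    match b
   6  $ N    b b b $      expand N ::= b N
   7  $ N b  b b b $      match b
   8  $ N    b b $        expand N ::= b N
   9  $ N b  b b $        match b
  10  $ N    b $          expand N ::= b N
  11  $ N b  b $          match b
  12  $ N    $            expand N ::= λ
Accept reached after 12 steps.

12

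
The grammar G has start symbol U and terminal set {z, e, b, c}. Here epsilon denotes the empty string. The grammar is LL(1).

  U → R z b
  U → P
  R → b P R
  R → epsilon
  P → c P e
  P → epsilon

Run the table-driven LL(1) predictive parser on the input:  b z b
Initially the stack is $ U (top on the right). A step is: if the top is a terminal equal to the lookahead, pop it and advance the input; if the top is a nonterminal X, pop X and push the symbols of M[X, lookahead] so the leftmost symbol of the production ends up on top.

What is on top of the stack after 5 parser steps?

     Stack        Input    Action
  1  $ U          b z b $  expand U → R z b
  2  $ b z R      b z b $  expand R → b P R
  3  $ b z R P b  b z b $  match b
  4  $ b z R P    z b $    expand P → epsilon
  5  $ b z R      z b $    expand R → epsilon
Stack after step 5: $ b z (top = z).

z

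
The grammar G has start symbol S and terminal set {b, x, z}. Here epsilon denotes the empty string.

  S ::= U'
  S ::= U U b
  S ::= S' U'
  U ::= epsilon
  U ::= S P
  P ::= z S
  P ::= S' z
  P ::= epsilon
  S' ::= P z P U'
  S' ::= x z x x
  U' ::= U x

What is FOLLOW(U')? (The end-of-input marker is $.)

{$, b, x, z}

FIRST(S): from S::=U' we get {b, x, z}; from S::=U U b we get {b, x, z}; from S::=S' U' we get {x, z}. So FIRST(S) = {b, x, z}.
FIRST(U): from U::=epsilon we get {epsilon}; from U::=S P we get {b, x, z}. So FIRST(U) = {epsilon, b, x, z}.
FIRST(U'): from U'::=U x we get {b, x, z}. So FIRST(U') = {b, x, z}.
FIRST(P): from P::=z S we get {z}; from P::=S' z we get {x, z}; from P::=epsilon we get {epsilon}. So FIRST(P) = {epsilon, x, z}.
FIRST(S'): from S'::=P z P U' we get {x, z}; from S'::=x z x x we get {x}. So FIRST(S') = {x, z}.
FOLLOW(S) includes $ since S is the start symbol.
FOLLOW(U): in S::=U U b (occurrence 1), U is followed by U b with FIRST {b, x, z}; in S::=U U b (occurrence 2), U is followed by b with FIRST {b}; in U'::=U x, U is followed by x with FIRST {x}. Thus FOLLOW(U) = {b, x, z}.
FOLLOW(P): in U::=S P, the suffix after P is empty, so FOLLOW(P) ⊇ FOLLOW(U) = {b, x, z}; in S'::=P z P U' (occurrence 1), P is followed by z P U' with FIRST {z}; in S'::=P z P U' (occurrence 2), P is followed by U' with FIRST {b, x, z}. Thus FOLLOW(P) = {b, x, z}.
FOLLOW(S): in U::=S P, S is followed by P with FIRST {epsilon, x, z}; in U::=S P, the suffix after S is nullable, so FOLLOW(S) ⊇ FOLLOW(U) = {b, x, z}; in P::=z S, the suffix after S is empty, so FOLLOW(S) ⊇ FOLLOW(P) = {b, x, z}. Thus FOLLOW(S) = {$, b, x, z}.
FOLLOW(S'): in S::=S' U', S' is followed by U' with FIRST {b, x, z}; in P::=S' z, S' is followed by z with FIRST {z}. Thus FOLLOW(S') = {b, x, z}.
FOLLOW(U'): in S::=U', the suffix after U' is empty, so FOLLOW(U') ⊇ FOLLOW(S) = {$, b, x, z}; in S::=S' U', the suffix after U' is empty, so FOLLOW(U') ⊇ FOLLOW(S) = {$, b, x, z}; in S'::=P z P U', the suffix after U' is empty, so FOLLOW(U') ⊇ FOLLOW(S') = {b, x, z}. Thus FOLLOW(U') = {$, b, x, z}.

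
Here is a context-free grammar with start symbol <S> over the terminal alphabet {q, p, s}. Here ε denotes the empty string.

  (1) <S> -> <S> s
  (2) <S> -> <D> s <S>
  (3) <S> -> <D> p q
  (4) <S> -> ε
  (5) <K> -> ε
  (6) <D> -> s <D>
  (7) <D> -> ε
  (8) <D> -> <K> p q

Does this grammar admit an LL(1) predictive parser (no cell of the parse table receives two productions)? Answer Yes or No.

FIRST(<S>) = {ε, p, s}
FIRST(<K>) = {ε}
FIRST(<D>) = {ε, p, s}
FOLLOW(<S>) = {$, s}
FOLLOW(<K>) = {p}
FOLLOW(<D>) = {p, s}
Cell M[<D>, p] receives both <D> -> ε and <D> -> <K> p q — the grammar is not LL(1).

No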